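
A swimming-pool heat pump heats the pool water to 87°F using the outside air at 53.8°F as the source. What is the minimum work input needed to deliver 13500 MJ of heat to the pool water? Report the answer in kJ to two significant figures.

820000 kJ

In absolute terms T_C = 285.26 K and T_H = 303.71 K, so ΔT = 18.44 K.
The reversible limit is COP_HP = T_H/ΔT = 16.47, so W_min = Q_H/COP = Q_H·ΔT/T_H.
W_min = 13500 × 18.44/303.71 = 819.9 MJ = 819900 kJ.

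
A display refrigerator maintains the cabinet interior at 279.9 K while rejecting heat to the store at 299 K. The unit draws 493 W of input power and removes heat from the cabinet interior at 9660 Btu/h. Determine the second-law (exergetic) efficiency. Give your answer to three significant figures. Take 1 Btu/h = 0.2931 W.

Converting, Q̇_C = 9660 Btu/h = 2831 W, so COP_actual = Q̇_C/Ẇ = 2831/493.0 = 5.743.
The reservoir spacing is ΔT = 299 − 279.9 = 19.10 K.
COP_Carnot = T_C/ΔT = 279.90/19.10 = 14.65.
η_II = COP_actual/COP_Carnot = 5.743/14.65 = 0.3919.

0.392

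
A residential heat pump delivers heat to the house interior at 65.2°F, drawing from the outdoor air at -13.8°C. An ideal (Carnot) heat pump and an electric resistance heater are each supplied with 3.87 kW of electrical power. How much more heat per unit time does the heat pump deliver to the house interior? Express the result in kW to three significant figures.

In absolute terms T_C = 259.35 K and T_H = 291.59 K, so ΔT = 32.24 K.
COP_Carnot = T_H/ΔT = 291.59/32.24 = 9.043.
The heat pump delivers Q̇_H = COP × Ẇ = 35.00 kW; the resistance heater delivers Ẇ = 3.870 kW.
Extra = (COP − 1)·Ẇ = 31.13 kW.

31.1 kW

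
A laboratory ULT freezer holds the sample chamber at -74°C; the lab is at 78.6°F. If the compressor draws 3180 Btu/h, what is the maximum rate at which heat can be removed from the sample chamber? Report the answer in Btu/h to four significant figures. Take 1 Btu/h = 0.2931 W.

6340 Btu/h

In absolute terms T_C = 199.15 K and T_H = 299.04 K, so ΔT = 99.89 K.
COP_Carnot = T_C/ΔT = 199.15/99.89 = 1.994.
Q̇_max = COP_Carnot × Ẇ = 1.994 × 3180 Btu/h = 6340 Btu/h.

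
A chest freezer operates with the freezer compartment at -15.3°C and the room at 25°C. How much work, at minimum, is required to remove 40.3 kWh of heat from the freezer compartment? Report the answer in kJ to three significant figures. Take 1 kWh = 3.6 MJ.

In absolute terms T_C = 257.85 K and T_H = 298.15 K, so ΔT = 40.30 K.
The reversible limit is COP_R = T_C/ΔT = 6.398, so W_min = Q_C/COP = Q_C·ΔT/T_C.
W_min = 40.30 × 40.30/257.85 = 6.299 kWh = 22670 kJ.

22700 kJ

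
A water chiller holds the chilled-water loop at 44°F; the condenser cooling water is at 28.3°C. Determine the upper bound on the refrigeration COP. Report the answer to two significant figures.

In absolute terms T_C = 279.82 K and T_H = 301.45 K, so ΔT = 21.63 K.
For a reversible cycle, COP_Carnot = T_C/ΔT = 279.82/21.63 = 12.93.

13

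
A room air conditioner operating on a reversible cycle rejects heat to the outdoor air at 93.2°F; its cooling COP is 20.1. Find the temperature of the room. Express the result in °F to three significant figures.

For a Carnot refrigerator COP_R = T_C/(T_H − T_C), so T_C = COP·T_H/(1 + COP).
With T_H = 307.15 K, T_C = 20.1 × 307.15/21.10 = 292.59 K.
Converting, 292.59 K = 67.00°F.

67.0 °F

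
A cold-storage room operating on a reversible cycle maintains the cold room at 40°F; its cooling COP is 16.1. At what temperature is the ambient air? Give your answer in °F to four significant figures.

71.04 °F

COP_R = T_C/(T_H − T_C) gives T_H − T_C = T_C/COP.
With T_C = 277.59 K, T_H = 277.59 × (1 + 1/16.1) = 294.84 K.
Converting, 294.84 K = 71.04°F.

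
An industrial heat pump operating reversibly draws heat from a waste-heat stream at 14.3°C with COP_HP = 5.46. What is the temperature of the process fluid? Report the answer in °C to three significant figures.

78.8 °C

COP_HP = T_H/(T_H − T_C) rearranges to T_H = COP·T_C/(COP − 1).
With T_C = 287.45 K, T_H = 5.46 × 287.45/4.460 = 351.90 K.
Converting, 351.90 K = 78.75°C.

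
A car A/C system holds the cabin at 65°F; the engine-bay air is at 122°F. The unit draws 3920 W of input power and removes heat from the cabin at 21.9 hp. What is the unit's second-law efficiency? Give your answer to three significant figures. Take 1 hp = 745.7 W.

0.453

Converting, Q̇_C = 21.90 hp = 16330 W, so COP_actual = Q̇_C/Ẇ = 16330/3920 = 4.166.
In absolute terms T_C = 291.48 K and T_H = 323.15 K, so ΔT = 31.67 K.
COP_Carnot = T_C/ΔT = 291.48/31.67 = 9.205.
η_II = COP_actual/COP_Carnot = 4.166/9.205 = 0.4526.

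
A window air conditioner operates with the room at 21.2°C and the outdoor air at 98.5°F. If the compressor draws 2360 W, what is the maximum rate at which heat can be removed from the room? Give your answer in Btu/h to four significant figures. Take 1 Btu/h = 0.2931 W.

In absolute terms T_C = 294.35 K and T_H = 310.09 K, so ΔT = 15.74 K.
COP_Carnot = T_C/ΔT = 294.35/15.74 = 18.70.
Q̇_max = COP_Carnot × Ẇ = 18.70 × 2360 W = 44120 W = 150500 Btu/h.

150500 Btu/h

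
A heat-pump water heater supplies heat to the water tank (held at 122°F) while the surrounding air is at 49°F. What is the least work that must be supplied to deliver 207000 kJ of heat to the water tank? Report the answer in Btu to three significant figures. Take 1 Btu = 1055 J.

In absolute terms T_C = 282.59 K and T_H = 323.15 K, so ΔT = 40.56 K.
The reversible limit is COP_HP = T_H/ΔT = 7.968, so W_min = Q_H/COP = Q_H·ΔT/T_H.
W_min = 207000 × 40.56/323.15 = 25980 kJ = 24620 Btu.

24600 Btu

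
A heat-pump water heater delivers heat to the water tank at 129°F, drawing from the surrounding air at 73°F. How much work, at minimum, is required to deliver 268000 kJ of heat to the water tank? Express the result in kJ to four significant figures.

25490 kJ

In absolute terms T_C = 295.93 K and T_H = 327.04 K, so ΔT = 31.11 K.
The reversible limit is COP_HP = T_H/ΔT = 10.51, so W_min = Q_H/COP = Q_H·ΔT/T_H.
W_min = 268000 × 31.11/327.04 = 25490 kJ.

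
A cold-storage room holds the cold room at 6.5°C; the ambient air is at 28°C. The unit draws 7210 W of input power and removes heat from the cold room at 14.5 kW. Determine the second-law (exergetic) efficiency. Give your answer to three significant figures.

0.155

Converting, Q̇_C = 14.50 kW = 14500 W, so COP_actual = Q̇_C/Ẇ = 14500/7210 = 2.011.
In absolute terms T_C = 279.65 K and T_H = 301.15 K, so ΔT = 21.50 K.
COP_Carnot = T_C/ΔT = 279.65/21.50 = 13.01.
η_II = COP_actual/COP_Carnot = 2.011/13.01 = 0.1546.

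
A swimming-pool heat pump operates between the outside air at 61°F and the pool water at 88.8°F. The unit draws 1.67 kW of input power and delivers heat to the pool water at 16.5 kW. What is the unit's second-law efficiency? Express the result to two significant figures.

COP_actual = Q̇_H/Ẇ = 16.50/1.670 = 9.880.
In absolute terms T_C = 289.26 K and T_H = 304.71 K, so ΔT = 15.44 K.
COP_Carnot = T_H/ΔT = 304.71/15.44 = 19.73.
η_II = COP_actual/COP_Carnot = 9.880/19.73 = 0.5008.

0.50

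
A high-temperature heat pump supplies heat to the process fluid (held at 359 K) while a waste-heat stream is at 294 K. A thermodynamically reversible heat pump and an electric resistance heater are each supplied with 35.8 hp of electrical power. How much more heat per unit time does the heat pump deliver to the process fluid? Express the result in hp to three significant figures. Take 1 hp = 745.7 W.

162 hp

The reservoir spacing is ΔT = 359 − 294 = 65.00 K.
COP_Carnot = T_H/ΔT = 359.00/65.00 = 5.523.
The heat pump delivers Q̇_H = COP × Ẇ = 197.7 hp; the resistance heater delivers Ẇ = 35.80 hp.
Extra = (COP − 1)·Ẇ = 161.9 hp.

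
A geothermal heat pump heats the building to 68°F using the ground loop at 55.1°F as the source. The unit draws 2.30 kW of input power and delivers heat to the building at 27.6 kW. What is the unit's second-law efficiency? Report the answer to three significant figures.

0.293

COP_actual = Q̇_H/Ẇ = 27.60/2.300 = 12.00.
In absolute terms T_C = 285.98 K and T_H = 293.15 K, so ΔT = 7.167 K.
COP_Carnot = T_H/ΔT = 293.15/7.167 = 40.90.
η_II = COP_actual/COP_Carnot = 12.00/40.90 = 0.2934.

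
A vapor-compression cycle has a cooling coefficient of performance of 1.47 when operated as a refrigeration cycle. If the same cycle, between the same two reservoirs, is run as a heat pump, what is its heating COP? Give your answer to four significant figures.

2.470

The first law on one cycle gives Q_H = Q_C + W, so Q_H/W = Q_C/W + 1.
COP_HP = COP_R + 1 = 1.47 + 1 = 2.47.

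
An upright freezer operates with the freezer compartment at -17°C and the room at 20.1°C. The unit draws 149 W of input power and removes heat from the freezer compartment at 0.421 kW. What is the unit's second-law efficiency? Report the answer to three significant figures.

0.409

Converting, Q̇_C = 0.4210 kW = 421.0 W, so COP_actual = Q̇_C/Ẇ = 421.0/149.0 = 2.826.
In absolute terms T_C = 256.15 K and T_H = 293.25 K, so ΔT = 37.10 K.
COP_Carnot = T_C/ΔT = 256.15/37.10 = 6.904.
η_II = COP_actual/COP_Carnot = 2.826/6.904 = 0.4092.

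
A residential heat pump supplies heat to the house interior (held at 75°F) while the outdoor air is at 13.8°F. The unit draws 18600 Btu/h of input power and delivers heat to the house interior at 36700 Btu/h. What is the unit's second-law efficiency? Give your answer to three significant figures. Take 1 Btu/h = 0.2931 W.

COP_actual = Q̇_H/Ẇ = 36700/18600 = 1.973.
In absolute terms T_C = 263.04 K and T_H = 297.04 K, so ΔT = 34.00 K.
COP_Carnot = T_H/ΔT = 297.04/34.00 = 8.736.
η_II = COP_actual/COP_Carnot = 1.973/8.736 = 0.2258.

0.226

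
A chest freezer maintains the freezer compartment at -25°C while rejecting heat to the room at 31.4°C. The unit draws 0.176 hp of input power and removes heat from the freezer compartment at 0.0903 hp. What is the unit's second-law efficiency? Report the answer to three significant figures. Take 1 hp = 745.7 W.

0.117

COP_actual = Q̇_C/Ẇ = 0.09030/0.1760 = 0.5131.
In absolute terms T_C = 248.15 K and T_H = 304.55 K, so ΔT = 56.40 K.
COP_Carnot = T_C/ΔT = 248.15/56.40 = 4.400.
η_II = COP_actual/COP_Carnot = 0.5131/4.400 = 0.1166.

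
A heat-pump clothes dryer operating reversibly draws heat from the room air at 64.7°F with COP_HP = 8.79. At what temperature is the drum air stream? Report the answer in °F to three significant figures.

COP_HP = T_H/(T_H − T_C) rearranges to T_H = COP·T_C/(COP − 1).
With T_C = 291.32 K, T_H = 8.79 × 291.32/7.790 = 328.71 K.
Converting, 328.71 K = 132.01°F.

132 °F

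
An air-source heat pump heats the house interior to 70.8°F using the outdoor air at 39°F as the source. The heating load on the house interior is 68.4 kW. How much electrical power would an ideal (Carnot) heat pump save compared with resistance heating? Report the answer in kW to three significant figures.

64.3 kW

In absolute terms T_C = 277.04 K and T_H = 294.71 K, so ΔT = 17.67 K.
COP_Carnot = T_H/ΔT = 294.71/17.67 = 16.68.
Resistance heating needs Ẇ_res = Q̇_H = 68.40 kW; the reversible heat pump needs only Ẇ_hp = Q̇_H/COP = 4.100 kW.
Saving = 68.40 − 4.100 = 64.30 kW.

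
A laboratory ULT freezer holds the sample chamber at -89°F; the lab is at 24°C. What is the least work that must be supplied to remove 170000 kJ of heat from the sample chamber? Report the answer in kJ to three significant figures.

In absolute terms T_C = 205.93 K and T_H = 297.15 K, so ΔT = 91.22 K.
The reversible limit is COP_R = T_C/ΔT = 2.257, so W_min = Q_C/COP = Q_C·ΔT/T_C.
W_min = 170000 × 91.22/205.93 = 75310 kJ.

75300 kJ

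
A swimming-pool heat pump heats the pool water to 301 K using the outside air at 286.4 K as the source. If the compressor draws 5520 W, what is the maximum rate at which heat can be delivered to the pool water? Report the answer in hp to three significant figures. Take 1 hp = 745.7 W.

153 hp

The reservoir spacing is ΔT = 301 − 286.4 = 14.60 K.
COP_Carnot = T_H/ΔT = 301.00/14.60 = 20.62.
Q̇_max = COP_Carnot × Ẇ = 20.62 × 5520 W = 113800 W = 152.6 hp.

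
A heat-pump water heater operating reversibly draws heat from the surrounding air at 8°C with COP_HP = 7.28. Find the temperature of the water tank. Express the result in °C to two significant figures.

COP_HP = T_H/(T_H − T_C) rearranges to T_H = COP·T_C/(COP − 1).
With T_C = 281.15 K, T_H = 7.28 × 281.15/6.280 = 325.92 K.
Converting, 325.92 K = 52.77°C.

53 °C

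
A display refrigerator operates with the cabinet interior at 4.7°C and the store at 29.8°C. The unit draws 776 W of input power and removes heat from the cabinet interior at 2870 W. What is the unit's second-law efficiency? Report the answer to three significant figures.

0.334

COP_actual = Q̇_C/Ẇ = 2870/776.0 = 3.698.
In absolute terms T_C = 277.85 K and T_H = 302.95 K, so ΔT = 25.10 K.
COP_Carnot = T_C/ΔT = 277.85/25.10 = 11.07.
η_II = COP_actual/COP_Carnot = 3.698/11.07 = 0.3341.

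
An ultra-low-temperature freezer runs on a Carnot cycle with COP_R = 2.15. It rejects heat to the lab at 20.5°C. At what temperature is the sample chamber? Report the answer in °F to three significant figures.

For a Carnot refrigerator COP_R = T_C/(T_H − T_C), so T_C = COP·T_H/(1 + COP).
With T_H = 293.65 K, T_C = 2.15 × 293.65/3.150 = 200.43 K.
Converting, 200.43 K = -98.90°F.

-98.9 °F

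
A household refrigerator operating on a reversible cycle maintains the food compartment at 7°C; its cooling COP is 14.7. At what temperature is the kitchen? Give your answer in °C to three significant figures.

26.1 °C

COP_R = T_C/(T_H − T_C) gives T_H − T_C = T_C/COP.
With T_C = 280.15 K, T_H = 280.15 × (1 + 1/14.7) = 299.21 K.
Converting, 299.21 K = 26.06°C.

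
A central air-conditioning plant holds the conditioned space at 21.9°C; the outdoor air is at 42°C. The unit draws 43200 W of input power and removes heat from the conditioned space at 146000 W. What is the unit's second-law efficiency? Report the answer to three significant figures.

0.230

COP_actual = Q̇_C/Ẇ = 146000/43200 = 3.380.
In absolute terms T_C = 295.05 K and T_H = 315.15 K, so ΔT = 20.10 K.
COP_Carnot = T_C/ΔT = 295.05/20.10 = 14.68.
η_II = COP_actual/COP_Carnot = 3.380/14.68 = 0.2302.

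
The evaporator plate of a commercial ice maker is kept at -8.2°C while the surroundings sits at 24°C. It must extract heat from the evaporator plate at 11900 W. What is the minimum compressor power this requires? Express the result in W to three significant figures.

1450 W

In absolute terms T_C = 264.95 K and T_H = 297.15 K, so ΔT = 32.20 K.
COP_Carnot = T_C/ΔT = 264.95/32.20 = 8.228.
Ẇ_min = Q̇/COP_Carnot = 11900/8.228 = 1446 W.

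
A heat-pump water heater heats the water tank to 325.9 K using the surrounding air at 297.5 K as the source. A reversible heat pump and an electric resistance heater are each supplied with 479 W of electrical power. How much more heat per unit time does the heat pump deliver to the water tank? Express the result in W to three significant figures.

5020 W

The reservoir spacing is ΔT = 325.9 − 297.5 = 28.40 K.
COP_Carnot = T_H/ΔT = 325.90/28.40 = 11.48.
The heat pump delivers Q̇_H = COP × Ẇ = 5497 W; the resistance heater delivers Ẇ = 479.0 W.
Extra = (COP − 1)·Ẇ = 5018 W.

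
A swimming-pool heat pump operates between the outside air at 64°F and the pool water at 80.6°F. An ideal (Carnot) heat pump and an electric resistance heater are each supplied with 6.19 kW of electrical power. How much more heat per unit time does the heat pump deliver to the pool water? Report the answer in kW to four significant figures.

195.3 kW

In absolute terms T_C = 290.93 K and T_H = 300.15 K, so ΔT = 9.222 K.
COP_Carnot = T_H/ΔT = 300.15/9.222 = 32.55.
The heat pump delivers Q̇_H = COP × Ẇ = 201.5 kW; the resistance heater delivers Ẇ = 6.190 kW.
Extra = (COP − 1)·Ẇ = 195.3 kW.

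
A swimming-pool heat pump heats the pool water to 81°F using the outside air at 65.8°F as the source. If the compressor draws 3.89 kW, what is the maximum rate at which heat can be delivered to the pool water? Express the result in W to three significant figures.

138000 W

In absolute terms T_C = 291.93 K and T_H = 300.37 K, so ΔT = 8.444 K.
COP_Carnot = T_H/ΔT = 300.37/8.444 = 35.57.
Q̇_max = COP_Carnot × Ẇ = 35.57 × 3.890 kW = 138.4 kW = 138400 W.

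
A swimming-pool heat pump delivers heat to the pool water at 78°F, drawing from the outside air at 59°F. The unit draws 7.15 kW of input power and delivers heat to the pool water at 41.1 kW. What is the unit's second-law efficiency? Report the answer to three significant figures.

COP_actual = Q̇_H/Ẇ = 41.10/7.150 = 5.748.
In absolute terms T_C = 288.15 K and T_H = 298.71 K, so ΔT = 10.56 K.
COP_Carnot = T_H/ΔT = 298.71/10.56 = 28.30.
η_II = COP_actual/COP_Carnot = 5.748/28.30 = 0.2031.

0.203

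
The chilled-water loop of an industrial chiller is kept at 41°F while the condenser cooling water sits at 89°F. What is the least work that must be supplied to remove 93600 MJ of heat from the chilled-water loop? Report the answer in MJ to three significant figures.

In absolute terms T_C = 278.15 K and T_H = 304.82 K, so ΔT = 26.67 K.
The reversible limit is COP_R = T_C/ΔT = 10.43, so W_min = Q_C/COP = Q_C·ΔT/T_C.
W_min = 93600 × 26.67/278.15 = 8974 MJ.

8970 MJ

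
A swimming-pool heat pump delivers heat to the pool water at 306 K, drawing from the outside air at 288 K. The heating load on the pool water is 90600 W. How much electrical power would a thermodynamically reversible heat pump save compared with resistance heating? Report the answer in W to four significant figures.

85270 W

The reservoir spacing is ΔT = 306 − 288 = 18.00 K.
COP_Carnot = T_H/ΔT = 306.00/18.00 = 17.00.
Resistance heating needs Ẇ_res = Q̇_H = 90600 W; the reversible heat pump needs only Ẇ_hp = Q̇_H/COP = 5329 W.
Saving = 90600 − 5329 = 85270 W.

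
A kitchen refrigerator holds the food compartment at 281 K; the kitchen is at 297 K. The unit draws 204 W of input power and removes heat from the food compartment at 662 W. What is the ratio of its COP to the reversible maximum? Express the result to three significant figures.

COP_actual = Q̇_C/Ẇ = 662.0/204.0 = 3.245.
The reservoir spacing is ΔT = 297 − 281 = 16.00 K.
COP_Carnot = T_C/ΔT = 281.00/16.00 = 17.56.
η_II = COP_actual/COP_Carnot = 3.245/17.56 = 0.1848.

0.185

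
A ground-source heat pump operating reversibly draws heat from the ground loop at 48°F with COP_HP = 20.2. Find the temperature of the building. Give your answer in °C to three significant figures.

COP_HP = T_H/(T_H − T_C) rearranges to T_H = COP·T_C/(COP − 1).
With T_C = 282.04 K, T_H = 20.2 × 282.04/19.20 = 296.73 K.
Converting, 296.73 K = 23.58°C.

23.6 °C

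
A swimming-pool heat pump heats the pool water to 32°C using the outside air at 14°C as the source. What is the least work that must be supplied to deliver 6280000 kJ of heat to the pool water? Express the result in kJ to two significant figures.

370000 kJ

In absolute terms T_C = 287.15 K and T_H = 305.15 K, so ΔT = 18.00 K.
The reversible limit is COP_HP = T_H/ΔT = 16.95, so W_min = Q_H/COP = Q_H·ΔT/T_H.
W_min = 6280000 × 18.00/305.15 = 370400 kJ.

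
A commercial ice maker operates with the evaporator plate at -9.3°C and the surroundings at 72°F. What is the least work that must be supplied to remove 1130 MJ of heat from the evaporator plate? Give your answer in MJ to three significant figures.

135 MJ

In absolute terms T_C = 263.85 K and T_H = 295.37 K, so ΔT = 31.52 K.
The reversible limit is COP_R = T_C/ΔT = 8.370, so W_min = Q_C/COP = Q_C·ΔT/T_C.
W_min = 1130 × 31.52/263.85 = 135.0 MJ.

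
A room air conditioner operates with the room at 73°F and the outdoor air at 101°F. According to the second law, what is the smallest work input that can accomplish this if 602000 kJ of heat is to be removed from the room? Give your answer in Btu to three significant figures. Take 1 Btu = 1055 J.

30000 Btu

In absolute terms T_C = 295.93 K and T_H = 311.48 K, so ΔT = 15.56 K.
The reversible limit is COP_R = T_C/ΔT = 19.02, so W_min = Q_C/COP = Q_C·ΔT/T_C.
W_min = 602000 × 15.56/295.93 = 31640 kJ = 29990 Btu.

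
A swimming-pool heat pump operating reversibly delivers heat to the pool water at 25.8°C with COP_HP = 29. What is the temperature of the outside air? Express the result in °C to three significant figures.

15.5 °C

COP_HP = T_H/(T_H − T_C) gives T_H − T_C = T_H/COP.
With T_H = 298.95 K, T_C = 298.95 × (1 − 1/29) = 288.64 K.
Converting, 288.64 K = 15.49°C.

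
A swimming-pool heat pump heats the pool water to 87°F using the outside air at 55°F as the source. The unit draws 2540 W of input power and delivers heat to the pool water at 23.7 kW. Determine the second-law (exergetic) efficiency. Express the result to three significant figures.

0.546

Converting, Q̇_H = 23.70 kW = 23700 W, so COP_actual = Q̇_H/Ẇ = 23700/2540 = 9.331.
In absolute terms T_C = 285.93 K and T_H = 303.71 K, so ΔT = 17.78 K.
COP_Carnot = T_H/ΔT = 303.71/17.78 = 17.08.
η_II = COP_actual/COP_Carnot = 9.331/17.08 = 0.5462.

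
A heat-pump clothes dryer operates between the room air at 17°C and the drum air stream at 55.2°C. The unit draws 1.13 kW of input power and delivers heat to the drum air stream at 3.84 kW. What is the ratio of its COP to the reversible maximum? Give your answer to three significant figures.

0.395

COP_actual = Q̇_H/Ẇ = 3.840/1.130 = 3.398.
In absolute terms T_C = 290.15 K and T_H = 328.35 K, so ΔT = 38.20 K.
COP_Carnot = T_H/ΔT = 328.35/38.20 = 8.596.
η_II = COP_actual/COP_Carnot = 3.398/8.596 = 0.3953.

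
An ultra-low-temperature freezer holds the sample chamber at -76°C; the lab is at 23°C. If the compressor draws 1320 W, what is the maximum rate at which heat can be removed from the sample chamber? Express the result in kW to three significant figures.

In absolute terms T_C = 197.15 K and T_H = 296.15 K, so ΔT = 99.00 K.
COP_Carnot = T_C/ΔT = 197.15/99.00 = 1.991.
Q̇_max = COP_Carnot × Ẇ = 1.991 × 1320 W = 2629 W = 2.629 kW.

2.63 kW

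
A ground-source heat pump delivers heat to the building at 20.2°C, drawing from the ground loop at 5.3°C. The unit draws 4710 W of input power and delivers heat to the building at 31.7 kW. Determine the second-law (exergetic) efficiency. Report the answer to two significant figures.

0.34

Converting, Q̇_H = 31.70 kW = 31700 W, so COP_actual = Q̇_H/Ẇ = 31700/4710 = 6.730.
In absolute terms T_C = 278.45 K and T_H = 293.35 K, so ΔT = 14.90 K.
COP_Carnot = T_H/ΔT = 293.35/14.90 = 19.69.
η_II = COP_actual/COP_Carnot = 6.730/19.69 = 0.3419.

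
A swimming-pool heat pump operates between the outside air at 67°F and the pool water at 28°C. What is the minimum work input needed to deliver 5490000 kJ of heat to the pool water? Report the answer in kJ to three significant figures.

In absolute terms T_C = 292.59 K and T_H = 301.15 K, so ΔT = 8.556 K.
The reversible limit is COP_HP = T_H/ΔT = 35.20, so W_min = Q_H/COP = Q_H·ΔT/T_H.
W_min = 5490000 × 8.556/301.15 = 156000 kJ.

156000 kJ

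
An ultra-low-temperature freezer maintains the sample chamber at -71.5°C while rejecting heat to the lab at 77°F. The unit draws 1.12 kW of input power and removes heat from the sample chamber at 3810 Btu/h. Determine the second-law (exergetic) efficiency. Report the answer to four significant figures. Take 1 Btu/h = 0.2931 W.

0.4771

Converting, Q̇_C = 3810 Btu/h = 1.117 kW, so COP_actual = Q̇_C/Ẇ = 1.117/1.120 = 0.9971.
In absolute terms T_C = 201.65 K and T_H = 298.15 K, so ΔT = 96.50 K.
COP_Carnot = T_C/ΔT = 201.65/96.50 = 2.090.
η_II = COP_actual/COP_Carnot = 0.9971/2.090 = 0.4771.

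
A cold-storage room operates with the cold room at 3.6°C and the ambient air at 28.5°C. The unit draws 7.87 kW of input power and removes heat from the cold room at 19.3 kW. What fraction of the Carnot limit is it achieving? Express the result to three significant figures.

COP_actual = Q̇_C/Ẇ = 19.30/7.870 = 2.452.
In absolute terms T_C = 276.75 K and T_H = 301.65 K, so ΔT = 24.90 K.
COP_Carnot = T_C/ΔT = 276.75/24.90 = 11.11.
η_II = COP_actual/COP_Carnot = 2.452/11.11 = 0.2206.

0.221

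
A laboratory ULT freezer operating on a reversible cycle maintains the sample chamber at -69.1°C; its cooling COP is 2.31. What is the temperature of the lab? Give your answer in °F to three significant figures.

66.6 °F

COP_R = T_C/(T_H − T_C) gives T_H − T_C = T_C/COP.
With T_C = 204.05 K, T_H = 204.05 × (1 + 1/2.31) = 292.38 K.
Converting, 292.38 K = 66.62°F.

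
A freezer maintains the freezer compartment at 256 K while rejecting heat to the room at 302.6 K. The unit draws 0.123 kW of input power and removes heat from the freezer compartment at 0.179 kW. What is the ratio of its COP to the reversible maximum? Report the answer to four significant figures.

0.2649

COP_actual = Q̇_C/Ẇ = 0.1790/0.1230 = 1.455.
The reservoir spacing is ΔT = 302.6 − 256 = 46.60 K.
COP_Carnot = T_C/ΔT = 256.00/46.60 = 5.494.
η_II = COP_actual/COP_Carnot = 1.455/5.494 = 0.2649.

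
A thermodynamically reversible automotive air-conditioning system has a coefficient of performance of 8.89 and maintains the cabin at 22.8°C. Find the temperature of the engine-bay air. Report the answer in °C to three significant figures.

COP_R = T_C/(T_H − T_C) gives T_H − T_C = T_C/COP.
With T_C = 295.95 K, T_H = 295.95 × (1 + 1/8.89) = 329.24 K.
Converting, 329.24 K = 56.09°C.

56.1 °C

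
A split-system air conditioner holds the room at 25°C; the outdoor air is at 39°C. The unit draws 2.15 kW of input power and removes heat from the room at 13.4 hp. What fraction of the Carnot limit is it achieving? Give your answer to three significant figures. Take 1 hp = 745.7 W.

Converting, Q̇_C = 13.40 hp = 9.992 kW, so COP_actual = Q̇_C/Ẇ = 9.992/2.150 = 4.648.
In absolute terms T_C = 298.15 K and T_H = 312.15 K, so ΔT = 14.00 K.
COP_Carnot = T_C/ΔT = 298.15/14.00 = 21.30.
η_II = COP_actual/COP_Carnot = 4.648/21.30 = 0.2182.

0.218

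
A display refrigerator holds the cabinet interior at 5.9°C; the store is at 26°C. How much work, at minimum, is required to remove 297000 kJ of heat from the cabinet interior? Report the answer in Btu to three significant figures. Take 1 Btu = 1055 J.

20300 Btu

In absolute terms T_C = 279.05 K and T_H = 299.15 K, so ΔT = 20.10 K.
The reversible limit is COP_R = T_C/ΔT = 13.88, so W_min = Q_C/COP = Q_C·ΔT/T_C.
W_min = 297000 × 20.10/279.05 = 21390 kJ = 20280 Btu.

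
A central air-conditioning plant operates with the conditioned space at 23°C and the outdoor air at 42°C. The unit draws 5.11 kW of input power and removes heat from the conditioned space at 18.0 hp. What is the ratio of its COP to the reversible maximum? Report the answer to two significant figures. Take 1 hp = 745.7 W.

Converting, Q̇_C = 18.00 hp = 13.42 kW, so COP_actual = Q̇_C/Ẇ = 13.42/5.110 = 2.627.
In absolute terms T_C = 296.15 K and T_H = 315.15 K, so ΔT = 19.00 K.
COP_Carnot = T_C/ΔT = 296.15/19.00 = 15.59.
η_II = COP_actual/COP_Carnot = 2.627/15.59 = 0.1685.

0.17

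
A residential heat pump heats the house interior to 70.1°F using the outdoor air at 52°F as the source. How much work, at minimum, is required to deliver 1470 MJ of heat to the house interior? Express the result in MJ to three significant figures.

50.2 MJ

In absolute terms T_C = 284.26 K and T_H = 294.32 K, so ΔT = 10.06 K.
The reversible limit is COP_HP = T_H/ΔT = 29.27, so W_min = Q_H/COP = Q_H·ΔT/T_H.
W_min = 1470 × 10.06/294.32 = 50.22 MJ.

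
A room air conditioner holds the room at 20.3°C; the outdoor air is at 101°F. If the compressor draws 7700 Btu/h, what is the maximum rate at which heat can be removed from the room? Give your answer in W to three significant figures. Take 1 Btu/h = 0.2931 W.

In absolute terms T_C = 293.45 K and T_H = 311.48 K, so ΔT = 18.03 K.
COP_Carnot = T_C/ΔT = 293.45/18.03 = 16.27.
Q̇_max = COP_Carnot × Ẇ = 16.27 × 7700 Btu/h = 125300 Btu/h = 36730 W.

36700 W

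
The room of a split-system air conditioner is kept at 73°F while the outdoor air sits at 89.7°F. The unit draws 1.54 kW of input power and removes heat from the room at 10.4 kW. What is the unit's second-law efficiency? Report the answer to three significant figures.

COP_actual = Q̇_C/Ẇ = 10.40/1.540 = 6.753.
In absolute terms T_C = 295.93 K and T_H = 305.21 K, so ΔT = 9.278 K.
COP_Carnot = T_C/ΔT = 295.93/9.278 = 31.90.
η_II = COP_actual/COP_Carnot = 6.753/31.90 = 0.2117.

0.212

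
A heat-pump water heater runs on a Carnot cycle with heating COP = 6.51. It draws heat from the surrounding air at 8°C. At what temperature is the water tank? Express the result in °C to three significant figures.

59.0 °C

COP_HP = T_H/(T_H − T_C) rearranges to T_H = COP·T_C/(COP − 1).
With T_C = 281.15 K, T_H = 6.51 × 281.15/5.510 = 332.18 K.
Converting, 332.18 K = 59.03°C.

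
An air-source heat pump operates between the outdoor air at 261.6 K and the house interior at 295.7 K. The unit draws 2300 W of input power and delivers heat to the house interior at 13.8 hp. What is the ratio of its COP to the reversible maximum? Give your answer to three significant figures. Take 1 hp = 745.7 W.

0.516

Converting, Q̇_H = 13.80 hp = 10290 W, so COP_actual = Q̇_H/Ẇ = 10290/2300 = 4.474.
The reservoir spacing is ΔT = 295.7 − 261.6 = 34.10 K.
COP_Carnot = T_H/ΔT = 295.70/34.10 = 8.672.
η_II = COP_actual/COP_Carnot = 4.474/8.672 = 0.5160.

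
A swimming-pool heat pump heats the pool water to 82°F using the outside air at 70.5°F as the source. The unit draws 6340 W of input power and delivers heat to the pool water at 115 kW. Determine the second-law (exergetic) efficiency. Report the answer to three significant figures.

Converting, Q̇_H = 115.0 kW = 115000 W, so COP_actual = Q̇_H/Ẇ = 115000/6340 = 18.14.
In absolute terms T_C = 294.54 K and T_H = 300.93 K, so ΔT = 6.389 K.
COP_Carnot = T_H/ΔT = 300.93/6.389 = 47.10.
η_II = COP_actual/COP_Carnot = 18.14/47.10 = 0.3851.

0.385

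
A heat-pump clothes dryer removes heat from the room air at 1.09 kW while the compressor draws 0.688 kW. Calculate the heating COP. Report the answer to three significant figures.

2.58

The first law gives Q̇_H = Q̇_C + Ẇ, so the three rates are Q̇_C = 1.090, Q̇_H = 1.778, Ẇ = 0.6880 kW.
COP_HP = Q̇_H/Ẇ = 1.778/0.6880 = 2.584.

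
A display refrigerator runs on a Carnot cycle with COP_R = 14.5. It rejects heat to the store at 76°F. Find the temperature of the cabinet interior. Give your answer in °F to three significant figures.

For a Carnot refrigerator COP_R = T_C/(T_H − T_C), so T_C = COP·T_H/(1 + COP).
With T_H = 297.59 K, T_C = 14.5 × 297.59/15.50 = 278.39 K.
Converting, 278.39 K = 41.44°F.

41.4 °F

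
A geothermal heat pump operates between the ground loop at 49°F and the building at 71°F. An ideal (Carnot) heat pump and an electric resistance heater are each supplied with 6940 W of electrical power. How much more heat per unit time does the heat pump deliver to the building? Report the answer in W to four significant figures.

160500 W

In absolute terms T_C = 282.59 K and T_H = 294.82 K, so ΔT = 12.22 K.
COP_Carnot = T_H/ΔT = 294.82/12.22 = 24.12.
The heat pump delivers Q̇_H = COP × Ẇ = 167400 W; the resistance heater delivers Ẇ = 6940 W.
Extra = (COP − 1)·Ẇ = 160500 W.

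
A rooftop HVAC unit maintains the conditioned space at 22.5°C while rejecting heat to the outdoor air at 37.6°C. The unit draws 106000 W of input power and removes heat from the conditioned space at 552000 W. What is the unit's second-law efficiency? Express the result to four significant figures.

0.2660

COP_actual = Q̇_C/Ẇ = 552000/106000 = 5.208.
In absolute terms T_C = 295.65 K and T_H = 310.75 K, so ΔT = 15.10 K.
COP_Carnot = T_C/ΔT = 295.65/15.10 = 19.58.
η_II = COP_actual/COP_Carnot = 5.208/19.58 = 0.2660.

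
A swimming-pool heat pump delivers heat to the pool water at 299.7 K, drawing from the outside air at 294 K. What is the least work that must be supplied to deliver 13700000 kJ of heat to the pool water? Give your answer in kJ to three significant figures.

261000 kJ

The reservoir spacing is ΔT = 299.7 − 294 = 5.700 K.
The reversible limit is COP_HP = T_H/ΔT = 52.58, so W_min = Q_H/COP = Q_H·ΔT/T_H.
W_min = 13700000 × 5.700/299.70 = 260600 kJ.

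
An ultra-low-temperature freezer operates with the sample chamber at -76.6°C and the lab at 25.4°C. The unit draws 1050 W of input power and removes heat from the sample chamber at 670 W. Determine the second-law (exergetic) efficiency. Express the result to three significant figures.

COP_actual = Q̇_C/Ẇ = 670.0/1050 = 0.6381.
In absolute terms T_C = 196.55 K and T_H = 298.55 K, so ΔT = 102.0 K.
COP_Carnot = T_C/ΔT = 196.55/102.0 = 1.927.
η_II = COP_actual/COP_Carnot = 0.6381/1.927 = 0.3311.

0.331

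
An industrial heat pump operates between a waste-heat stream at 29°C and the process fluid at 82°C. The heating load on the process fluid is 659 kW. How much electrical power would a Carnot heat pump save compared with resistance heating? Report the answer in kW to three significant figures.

In absolute terms T_C = 302.15 K and T_H = 355.15 K, so ΔT = 53.00 K.
COP_Carnot = T_H/ΔT = 355.15/53.00 = 6.701.
Resistance heating needs Ẇ_res = Q̇_H = 659.0 kW; the reversible heat pump needs only Ẇ_hp = Q̇_H/COP = 98.34 kW.
Saving = 659.0 − 98.34 = 560.7 kW.

561 kW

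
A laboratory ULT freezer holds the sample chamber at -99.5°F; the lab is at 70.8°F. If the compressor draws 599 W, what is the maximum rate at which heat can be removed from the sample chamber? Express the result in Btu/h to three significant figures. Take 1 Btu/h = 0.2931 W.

4320 Btu/h

In absolute terms T_C = 200.09 K and T_H = 294.71 K, so ΔT = 94.61 K.
COP_Carnot = T_C/ΔT = 200.09/94.61 = 2.115.
Q̇_max = COP_Carnot × Ẇ = 2.115 × 599.0 W = 1267 W = 4322 Btu/h.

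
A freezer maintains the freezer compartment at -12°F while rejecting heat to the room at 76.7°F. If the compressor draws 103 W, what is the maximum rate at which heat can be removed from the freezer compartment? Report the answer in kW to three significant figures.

In absolute terms T_C = 248.71 K and T_H = 297.98 K, so ΔT = 49.28 K.
COP_Carnot = T_C/ΔT = 248.71/49.28 = 5.047.
Q̇_max = COP_Carnot × Ẇ = 5.047 × 103.0 W = 519.8 W = 0.5198 kW.

0.520 kW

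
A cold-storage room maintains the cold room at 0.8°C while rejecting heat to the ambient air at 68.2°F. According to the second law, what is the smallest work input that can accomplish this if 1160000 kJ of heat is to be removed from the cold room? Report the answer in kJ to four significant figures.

In absolute terms T_C = 273.95 K and T_H = 293.26 K, so ΔT = 19.31 K.
The reversible limit is COP_R = T_C/ΔT = 14.19, so W_min = Q_C/COP = Q_C·ΔT/T_C.
W_min = 1160000 × 19.31/273.95 = 81770 kJ.

81770 kJ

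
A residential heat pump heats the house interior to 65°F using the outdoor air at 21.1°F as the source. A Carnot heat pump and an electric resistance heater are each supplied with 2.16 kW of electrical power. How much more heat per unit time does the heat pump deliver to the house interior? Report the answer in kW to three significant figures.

23.7 kW

In absolute terms T_C = 267.09 K and T_H = 291.48 K, so ΔT = 24.39 K.
COP_Carnot = T_H/ΔT = 291.48/24.39 = 11.95.
The heat pump delivers Q̇_H = COP × Ẇ = 25.82 kW; the resistance heater delivers Ẇ = 2.160 kW.
Extra = (COP − 1)·Ẇ = 23.66 kW.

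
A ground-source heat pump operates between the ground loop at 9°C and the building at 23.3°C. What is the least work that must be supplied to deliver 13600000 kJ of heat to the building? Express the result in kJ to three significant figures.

In absolute terms T_C = 282.15 K and T_H = 296.45 K, so ΔT = 14.30 K.
The reversible limit is COP_HP = T_H/ΔT = 20.73, so W_min = Q_H/COP = Q_H·ΔT/T_H.
W_min = 13600000 × 14.30/296.45 = 656000 kJ.

656000 kJ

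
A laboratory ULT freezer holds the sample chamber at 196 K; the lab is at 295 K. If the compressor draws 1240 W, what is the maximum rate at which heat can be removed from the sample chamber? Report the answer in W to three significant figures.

The reservoir spacing is ΔT = 295 − 196 = 99.00 K.
COP_Carnot = T_C/ΔT = 196.00/99.00 = 1.980.
Q̇_max = COP_Carnot × Ẇ = 1.980 × 1240 W = 2455 W.

2450 W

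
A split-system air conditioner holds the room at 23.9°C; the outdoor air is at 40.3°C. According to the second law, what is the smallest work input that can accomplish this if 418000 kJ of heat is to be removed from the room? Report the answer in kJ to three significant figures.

In absolute terms T_C = 297.05 K and T_H = 313.45 K, so ΔT = 16.40 K.
The reversible limit is COP_R = T_C/ΔT = 18.11, so W_min = Q_C/COP = Q_C·ΔT/T_C.
W_min = 418000 × 16.40/297.05 = 23080 kJ.

23100 kJ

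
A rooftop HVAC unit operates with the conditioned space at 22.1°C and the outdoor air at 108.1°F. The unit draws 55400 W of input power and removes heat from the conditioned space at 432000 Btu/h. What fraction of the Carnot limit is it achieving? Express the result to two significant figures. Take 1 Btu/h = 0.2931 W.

0.16

Converting, Q̇_C = 432000 Btu/h = 126600 W, so COP_actual = Q̇_C/Ẇ = 126600/55400 = 2.286.
In absolute terms T_C = 295.25 K and T_H = 315.43 K, so ΔT = 20.18 K.
COP_Carnot = T_C/ΔT = 295.25/20.18 = 14.63.
η_II = COP_actual/COP_Carnot = 2.286/14.63 = 0.1562.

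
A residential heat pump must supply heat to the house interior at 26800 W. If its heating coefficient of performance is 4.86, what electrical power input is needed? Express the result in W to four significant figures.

5514 W

Ẇ = Q̇_H/COP_HP = 26800/4.86 = 5514 W.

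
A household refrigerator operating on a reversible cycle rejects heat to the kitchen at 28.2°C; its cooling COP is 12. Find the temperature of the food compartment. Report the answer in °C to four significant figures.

For a Carnot refrigerator COP_R = T_C/(T_H − T_C), so T_C = COP·T_H/(1 + COP).
With T_H = 301.35 K, T_C = 12 × 301.35/13.00 = 278.17 K.
Converting, 278.17 K = 5.02°C.

5.019 °C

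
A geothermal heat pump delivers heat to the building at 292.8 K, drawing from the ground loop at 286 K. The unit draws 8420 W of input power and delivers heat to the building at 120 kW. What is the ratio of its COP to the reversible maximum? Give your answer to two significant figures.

0.33

Converting, Q̇_H = 120.0 kW = 120000 W, so COP_actual = Q̇_H/Ẇ = 120000/8420 = 14.25.
The reservoir spacing is ΔT = 292.8 − 286 = 6.800 K.
COP_Carnot = T_H/ΔT = 292.80/6.800 = 43.06.
η_II = COP_actual/COP_Carnot = 14.25/43.06 = 0.3310.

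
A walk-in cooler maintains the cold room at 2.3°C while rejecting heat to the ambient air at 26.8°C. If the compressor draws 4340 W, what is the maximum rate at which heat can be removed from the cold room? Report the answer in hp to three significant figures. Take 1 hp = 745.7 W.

65.4 hp

In absolute terms T_C = 275.45 K and T_H = 299.95 K, so ΔT = 24.50 K.
COP_Carnot = T_C/ΔT = 275.45/24.50 = 11.24.
Q̇_max = COP_Carnot × Ẇ = 11.24 × 4340 W = 48790 W = 65.43 hp.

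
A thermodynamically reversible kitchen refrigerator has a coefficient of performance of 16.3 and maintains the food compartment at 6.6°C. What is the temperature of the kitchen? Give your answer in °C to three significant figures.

COP_R = T_C/(T_H − T_C) gives T_H − T_C = T_C/COP.
With T_C = 279.75 K, T_H = 279.75 × (1 + 1/16.3) = 296.91 K.
Converting, 296.91 K = 23.76°C.

23.8 °C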